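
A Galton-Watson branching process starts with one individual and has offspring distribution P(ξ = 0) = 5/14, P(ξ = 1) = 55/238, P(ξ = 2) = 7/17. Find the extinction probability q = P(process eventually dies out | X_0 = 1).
q = 85/98

The pgf is f(s) = 5/14 + 55/238·s + 7/17·s². The extinction probability q is the smallest fixed point of f in [0, 1]. Setting s = f(s):
  7/17·s² + (55/238 − 1)·s + 5/14 = 0
  7/17·s² − (5/14 + 7/17)·s + 5/14 = 0
which factors as (s − 1)·(7/17·s − 5/14) = 0, giving roots s = 1 and s = (5/14)/(7/17) = 85/98.
Mean offspring μ = 55/238 + 2·7/17 = 251/238 > 1 (supercritical), so q < 1. The extinction probability is the smaller root: q = (5/14)/(7/17) = 85/98.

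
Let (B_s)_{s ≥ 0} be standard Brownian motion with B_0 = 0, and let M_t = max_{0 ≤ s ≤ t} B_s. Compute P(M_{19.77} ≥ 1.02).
P(M_{19.77} ≥ 1.02) = 2·P(B_{19.77} ≥ 1.02) = 2(1 − Φ(1.02/√19.77)) ≈ 0.8186

By the reflection principle for Brownian motion, P(M_t ≥ a) = 2 · P(B_t ≥ a) for a ≥ 0. Since B_t ~ N(0, t), P(B_t ≥ 1.02) = 1 − Φ(1.02/√t) = 1 − Φ(1.02/√19.77) = 1 − Φ(0.2294). So
  P(M_{19.77} ≥ 1.02) = 2(1 − Φ(0.2294)) ≈ 0.8186.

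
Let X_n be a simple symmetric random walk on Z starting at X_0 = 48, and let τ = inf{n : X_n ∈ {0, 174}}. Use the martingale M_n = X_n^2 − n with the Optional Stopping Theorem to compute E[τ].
E[τ] = 6048

M_n = X_n^2 − n is a martingale (since E[X_{n+1}^2 | F_n] = X_n^2 + 1). By OST (τ has finite mean in a bounded region), E[M_τ] = E[M_0] = X_0^2 − 0 = 48^2 = 2304. Also E[M_τ] = E[X_τ^2] − E[τ]. The walk exits at 0 or 174, with P(hit 174 first) = 48/174, so E[X_τ^2] = 174^2 · 48/174 + 0 = 8352. Thus E[τ] = E[X_τ^2] − E[M_τ] = 8352 − 2304 = 6048 = 48(174 − 48) = 6048.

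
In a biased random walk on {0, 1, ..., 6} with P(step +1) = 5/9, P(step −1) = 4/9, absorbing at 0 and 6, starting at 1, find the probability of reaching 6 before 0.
P(hit 6 before 0) = (1 − (4/5)^1) / (1 − (4/5)^6) = 3125/11529

Let u_k denote P(reach 6 before 0 | start at k). Boundary: u_0 = 0, u_6 = 1. Recurrence: u_k = 5/9·u_{k+1} + 4/9·u_{k-1} for 1 ≤ k ≤ 5. Try u_k = A + B·r^k with r = q/p = (4/9)/(5/9) = 4/5. Substitution satisfies the recurrence; boundary conditions give:
  u_k = (1 − r^k) / (1 − r^N) = (1 − (4/5)^1) / (1 − (4/5)^6) = 3125/11529.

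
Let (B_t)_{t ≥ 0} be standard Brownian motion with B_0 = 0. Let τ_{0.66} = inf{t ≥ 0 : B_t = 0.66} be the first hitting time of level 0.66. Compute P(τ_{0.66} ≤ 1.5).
P(τ_{0.66} ≤ 1.5) = 2(1 − Φ(0.66/√1.5)) = 2(1 − Φ(0.5389)) ≈ 0.5900

By the reflection principle for standard BM, P(τ_b ≤ t) = 2 · P(B_t ≥ b). Since B_t ~ N(0, t), P(B_t ≥ 0.66) = 1 − Φ(0.66/√t) = 1 − Φ(0.66/√1.5) = 1 − Φ(0.5389) ≈ 0.29498. Doubling: P(τ_{0.66} ≤ 1.5) ≈ 2 · 0.29498 = 0.58996 ≈ 0.5900.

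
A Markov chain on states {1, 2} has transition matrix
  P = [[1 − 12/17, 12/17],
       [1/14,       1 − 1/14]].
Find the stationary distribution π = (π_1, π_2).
π_1 = 17/185, π_2 = 168/185

Solve πP = π with π_1 + π_2 = 1. From πP = π: π_1 · (1 − 12/17) + π_2 · 1/14 = π_1 ⇒ π_2 · 1/14 = π_1 · 12/17 ⇒ π_2/π_1 = (12/17)/(1/14) = 168/17. Together with π_1 + π_2 = 1:
  π_1 = (1/14)/(12/17 + 1/14) = (1/14)/(185/238) = 17/185,
  π_2 = (12/17)/(12/17 + 1/14) = (12/17)/(185/238) = 168/185.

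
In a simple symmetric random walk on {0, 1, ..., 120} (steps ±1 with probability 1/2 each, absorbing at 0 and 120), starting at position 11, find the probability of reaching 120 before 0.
P(hit 120 before 0) = 11/120

Let u_k = P(hit 120 before 0 | start at k). Then u_0 = 0, u_120 = 1, and u_k = u_{k-1}/2 + u_{k+1}/2 for 1 ≤ k ≤ 119. This harmonic recurrence is solved by u_k = k/120, giving u_11 = 11/120.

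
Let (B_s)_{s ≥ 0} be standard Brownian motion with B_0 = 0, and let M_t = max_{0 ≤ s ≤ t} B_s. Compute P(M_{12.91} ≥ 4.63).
P(M_{12.91} ≥ 4.63) = 2·P(B_{12.91} ≥ 4.63) = 2(1 − Φ(4.63/√12.91)) ≈ 0.1975

By the reflection principle for Brownian motion, P(M_t ≥ a) = 2 · P(B_t ≥ a) for a ≥ 0. Since B_t ~ N(0, t), P(B_t ≥ 4.63) = 1 − Φ(4.63/√t) = 1 − Φ(4.63/√12.91) = 1 − Φ(1.2886). So
  P(M_{12.91} ≥ 4.63) = 2(1 − Φ(1.2886)) ≈ 0.1975.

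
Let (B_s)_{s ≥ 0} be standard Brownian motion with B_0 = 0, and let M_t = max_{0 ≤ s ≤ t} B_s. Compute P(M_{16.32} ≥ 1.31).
P(M_{16.32} ≥ 1.31) = 2·P(B_{16.32} ≥ 1.31) = 2(1 − Φ(1.31/√16.32)) ≈ 0.7457

By the reflection principle for Brownian motion, P(M_t ≥ a) = 2 · P(B_t ≥ a) for a ≥ 0. Since B_t ~ N(0, t), P(B_t ≥ 1.31) = 1 − Φ(1.31/√t) = 1 − Φ(1.31/√16.32) = 1 − Φ(0.3243). So
  P(M_{16.32} ≥ 1.31) = 2(1 − Φ(0.3243)) ≈ 0.7457.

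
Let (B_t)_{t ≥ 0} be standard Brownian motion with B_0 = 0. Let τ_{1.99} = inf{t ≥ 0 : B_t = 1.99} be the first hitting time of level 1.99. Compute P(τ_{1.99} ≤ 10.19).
P(τ_{1.99} ≤ 10.19) = 2(1 − Φ(1.99/√10.19)) = 2(1 − Φ(0.6234)) ≈ 0.5330

By the reflection principle for standard BM, P(τ_b ≤ t) = 2 · P(B_t ≥ b). Since B_t ~ N(0, t), P(B_t ≥ 1.99) = 1 − Φ(1.99/√t) = 1 − Φ(1.99/√10.19) = 1 − Φ(0.6234) ≈ 0.26651. Doubling: P(τ_{1.99} ≤ 10.19) ≈ 2 · 0.26651 = 0.53302 ≈ 0.5330.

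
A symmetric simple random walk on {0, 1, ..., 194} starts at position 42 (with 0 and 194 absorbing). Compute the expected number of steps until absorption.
E[τ | X_0 = 42] = 6384

Let v_k = E[τ | X_0 = k]. Boundary: v_0 = v_194 = 0. Recurrence: v_k = 1 + (v_{k-1} + v_{k+1})/2 for 1 ≤ k ≤ 193. The particular solution to v_k − (v_{k-1} + v_{k+1})/2 = 1 is v_k = −k^2. Adding homogeneous solution A + B k and matching boundaries gives v_k = k (194 − k). Substituting k = 42: v_42 = 42 · 152 = 6384.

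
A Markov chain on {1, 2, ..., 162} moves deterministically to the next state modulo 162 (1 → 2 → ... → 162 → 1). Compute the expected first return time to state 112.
E[T_112 | X_0 = 112] = 162

The chain cycles deterministically, so starting at state 112 it returns in exactly 162 steps. Equivalently, the stationary distribution is uniform π_j = 1/162 for every state j, so by Kac's formula E[T_112] = 1/π_112 = 162.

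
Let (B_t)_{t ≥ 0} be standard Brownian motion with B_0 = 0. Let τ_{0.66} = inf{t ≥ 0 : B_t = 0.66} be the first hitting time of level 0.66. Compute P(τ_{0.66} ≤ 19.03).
P(τ_{0.66} ≤ 19.03) = 2(1 − Φ(0.66/√19.03)) = 2(1 − Φ(0.1513)) ≈ 0.8797

By the reflection principle for standard BM, P(τ_b ≤ t) = 2 · P(B_t ≥ b). Since B_t ~ N(0, t), P(B_t ≥ 0.66) = 1 − Φ(0.66/√t) = 1 − Φ(0.66/√19.03) = 1 − Φ(0.1513) ≈ 0.43987. Doubling: P(τ_{0.66} ≤ 19.03) ≈ 2 · 0.43987 = 0.87974 ≈ 0.8797.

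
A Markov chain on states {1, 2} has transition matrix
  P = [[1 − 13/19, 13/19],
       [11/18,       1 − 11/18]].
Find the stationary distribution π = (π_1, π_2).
π_1 = 209/443, π_2 = 234/443

Solve πP = π with π_1 + π_2 = 1. From πP = π: π_1 · (1 − 13/19) + π_2 · 11/18 = π_1 ⇒ π_2 · 11/18 = π_1 · 13/19 ⇒ π_2/π_1 = (13/19)/(11/18) = 234/209. Together with π_1 + π_2 = 1:
  π_1 = (11/18)/(13/19 + 11/18) = (11/18)/(443/342) = 209/443,
  π_2 = (13/19)/(13/19 + 11/18) = (13/19)/(443/342) = 234/443.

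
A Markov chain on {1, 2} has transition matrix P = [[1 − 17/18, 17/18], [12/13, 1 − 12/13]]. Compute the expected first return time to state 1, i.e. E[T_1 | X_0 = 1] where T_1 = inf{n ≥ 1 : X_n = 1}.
E[T_1 | X_0 = 1] = 1/π_1 = 437/216

For an irreducible recurrent Markov chain with stationary distribution π, E[T_i | X_0 = i] = 1/π_i (Kac's formula). Here π_1 = (12/13)/(17/18 + 12/13) = (12/13)/(437/234) = 216/437, so E[T_1 | X_0 = 1] = 1/π_1 = (17/18 + 12/13)/(12/13) = (437/234)/(12/13) = 437/216.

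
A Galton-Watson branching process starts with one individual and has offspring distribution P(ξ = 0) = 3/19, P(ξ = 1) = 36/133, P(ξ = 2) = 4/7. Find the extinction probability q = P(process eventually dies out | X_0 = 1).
q = 21/76

The pgf is f(s) = 3/19 + 36/133·s + 4/7·s². The extinction probability q is the smallest fixed point of f in [0, 1]. Setting s = f(s):
  4/7·s² + (36/133 − 1)·s + 3/19 = 0
  4/7·s² − (3/19 + 4/7)·s + 3/19 = 0
which factors as (s − 1)·(4/7·s − 3/19) = 0, giving roots s = 1 and s = (3/19)/(4/7) = 21/76.
Mean offspring μ = 36/133 + 2·4/7 = 188/133 > 1 (supercritical), so q < 1. The extinction probability is the smaller root: q = (3/19)/(4/7) = 21/76.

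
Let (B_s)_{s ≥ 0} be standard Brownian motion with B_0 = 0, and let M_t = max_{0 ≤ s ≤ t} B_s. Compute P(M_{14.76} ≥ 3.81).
P(M_{14.76} ≥ 3.81) = 2·P(B_{14.76} ≥ 3.81) = 2(1 − Φ(3.81/√14.76)) ≈ 0.3213

By the reflection principle for Brownian motion, P(M_t ≥ a) = 2 · P(B_t ≥ a) for a ≥ 0. Since B_t ~ N(0, t), P(B_t ≥ 3.81) = 1 − Φ(3.81/√t) = 1 − Φ(3.81/√14.76) = 1 − Φ(0.9917). So
  P(M_{14.76} ≥ 3.81) = 2(1 − Φ(0.9917)) ≈ 0.3213.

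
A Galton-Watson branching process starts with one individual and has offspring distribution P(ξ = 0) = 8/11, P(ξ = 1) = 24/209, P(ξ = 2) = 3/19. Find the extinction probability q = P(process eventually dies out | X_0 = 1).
q = 1

Mean offspring μ = 0·8/11 + 1·24/209 + 2·3/19 = 90/209 ≤ 1. For μ ≤ 1 with offspring not concentrated at 1, the Galton-Watson process goes extinct almost surely, so q = 1.
(Algebraic check: The pgf is f(s) = 8/11 + 24/209·s + 3/19·s². The extinction probability q is the smallest fixed point of f in [0, 1]. Setting s = f(s):
  3/19·s² + (24/209 − 1)·s + 8/11 = 0
  3/19·s² − (8/11 + 3/19)·s + 8/11 = 0
which factors as (s − 1)·(3/19·s − 8/11) = 0, giving roots s = 1 and s = (8/11)/(3/19) = 152/33. Since 152/33 ≥ 1, the smallest root in [0, 1] is s = 1.)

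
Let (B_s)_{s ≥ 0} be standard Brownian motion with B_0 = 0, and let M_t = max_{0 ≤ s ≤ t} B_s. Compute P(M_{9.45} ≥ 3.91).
P(M_{9.45} ≥ 3.91) = 2·P(B_{9.45} ≥ 3.91) = 2(1 − Φ(3.91/√9.45)) ≈ 0.2034

By the reflection principle for Brownian motion, P(M_t ≥ a) = 2 · P(B_t ≥ a) for a ≥ 0. Since B_t ~ N(0, t), P(B_t ≥ 3.91) = 1 − Φ(3.91/√t) = 1 − Φ(3.91/√9.45) = 1 − Φ(1.2719). So
  P(M_{9.45} ≥ 3.91) = 2(1 − Φ(1.2719)) ≈ 0.2034.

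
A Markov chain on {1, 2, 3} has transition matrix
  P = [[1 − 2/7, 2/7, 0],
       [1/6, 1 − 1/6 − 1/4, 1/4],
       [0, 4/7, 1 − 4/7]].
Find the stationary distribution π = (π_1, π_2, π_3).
π = (28/97, 48/97, 21/97)

This is a birth-death chain on three states, which satisfies detailed balance: π_1 · P_{12} = π_2 · P_{21} and π_2 · P_{23} = π_3 · P_{32}.
From π_1 · 2/7 = π_2 · 1/6: π_2/π_1 = (2/7)/(1/6) = 12/7.
From π_2 · 1/4 = π_3 · 4/7: π_3/π_2 = (1/4)/(4/7) = 7/16.
Take π_1 proportional to 1; then unnormalized π = (1, 12/7, 3/4). Normalize by dividing by the sum 97/28:
  π = (28/97, 48/97, 21/97).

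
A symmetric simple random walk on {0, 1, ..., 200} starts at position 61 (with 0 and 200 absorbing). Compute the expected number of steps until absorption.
E[τ | X_0 = 61] = 8479

Let v_k = E[τ | X_0 = k]. Boundary: v_0 = v_200 = 0. Recurrence: v_k = 1 + (v_{k-1} + v_{k+1})/2 for 1 ≤ k ≤ 199. The particular solution to v_k − (v_{k-1} + v_{k+1})/2 = 1 is v_k = −k^2. Adding homogeneous solution A + B k and matching boundaries gives v_k = k (200 − k). Substituting k = 61: v_61 = 61 · 139 = 8479.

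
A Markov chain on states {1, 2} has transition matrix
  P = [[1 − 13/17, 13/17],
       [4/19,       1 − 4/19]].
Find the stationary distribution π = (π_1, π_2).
π_1 = 68/315, π_2 = 247/315

Solve πP = π with π_1 + π_2 = 1. From πP = π: π_1 · (1 − 13/17) + π_2 · 4/19 = π_1 ⇒ π_2 · 4/19 = π_1 · 13/17 ⇒ π_2/π_1 = (13/17)/(4/19) = 247/68. Together with π_1 + π_2 = 1:
  π_1 = (4/19)/(13/17 + 4/19) = (4/19)/(315/323) = 68/315,
  π_2 = (13/17)/(13/17 + 4/19) = (13/17)/(315/323) = 247/315.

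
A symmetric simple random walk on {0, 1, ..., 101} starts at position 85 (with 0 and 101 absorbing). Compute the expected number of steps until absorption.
E[τ | X_0 = 85] = 1360

Let v_k = E[τ | X_0 = k]. Boundary: v_0 = v_101 = 0. Recurrence: v_k = 1 + (v_{k-1} + v_{k+1})/2 for 1 ≤ k ≤ 100. The particular solution to v_k − (v_{k-1} + v_{k+1})/2 = 1 is v_k = −k^2. Adding homogeneous solution A + B k and matching boundaries gives v_k = k (101 − k). Substituting k = 85: v_85 = 85 · 16 = 1360.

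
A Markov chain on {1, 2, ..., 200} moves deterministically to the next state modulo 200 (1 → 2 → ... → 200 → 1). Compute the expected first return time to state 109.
E[T_109 | X_0 = 109] = 200

The chain cycles deterministically, so starting at state 109 it returns in exactly 200 steps. Equivalently, the stationary distribution is uniform π_j = 1/200 for every state j, so by Kac's formula E[T_109] = 1/π_109 = 200.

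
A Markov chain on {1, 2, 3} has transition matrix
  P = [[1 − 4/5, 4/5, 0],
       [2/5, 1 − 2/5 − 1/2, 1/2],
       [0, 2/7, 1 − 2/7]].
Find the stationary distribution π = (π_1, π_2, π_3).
π = (2/13, 4/13, 7/13)

This is a birth-death chain on three states, which satisfies detailed balance: π_1 · P_{12} = π_2 · P_{21} and π_2 · P_{23} = π_3 · P_{32}.
From π_1 · 4/5 = π_2 · 2/5: π_2/π_1 = (4/5)/(2/5) = 2.
From π_2 · 1/2 = π_3 · 2/7: π_3/π_2 = (1/2)/(2/7) = 7/4.
Take π_1 proportional to 1; then unnormalized π = (1, 2, 7/2). Normalize by dividing by the sum 13/2:
  π = (2/13, 4/13, 7/13).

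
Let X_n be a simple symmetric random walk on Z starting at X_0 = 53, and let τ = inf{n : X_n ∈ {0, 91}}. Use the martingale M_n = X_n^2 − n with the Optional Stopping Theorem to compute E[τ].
E[τ] = 2014

M_n = X_n^2 − n is a martingale (since E[X_{n+1}^2 | F_n] = X_n^2 + 1). By OST (τ has finite mean in a bounded region), E[M_τ] = E[M_0] = X_0^2 − 0 = 53^2 = 2809. Also E[M_τ] = E[X_τ^2] − E[τ]. The walk exits at 0 or 91, with P(hit 91 first) = 53/91, so E[X_τ^2] = 91^2 · 53/91 + 0 = 4823. Thus E[τ] = E[X_τ^2] − E[M_τ] = 4823 − 2809 = 2014 = 53(91 − 53) = 2014.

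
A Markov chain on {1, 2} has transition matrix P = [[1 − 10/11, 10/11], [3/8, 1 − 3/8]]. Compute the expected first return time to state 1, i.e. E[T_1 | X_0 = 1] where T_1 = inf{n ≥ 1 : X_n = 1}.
E[T_1 | X_0 = 1] = 1/π_1 = 113/33

For an irreducible recurrent Markov chain with stationary distribution π, E[T_i | X_0 = i] = 1/π_i (Kac's formula). Here π_1 = (3/8)/(10/11 + 3/8) = (3/8)/(113/88) = 33/113, so E[T_1 | X_0 = 1] = 1/π_1 = (10/11 + 3/8)/(3/8) = (113/88)/(3/8) = 113/33.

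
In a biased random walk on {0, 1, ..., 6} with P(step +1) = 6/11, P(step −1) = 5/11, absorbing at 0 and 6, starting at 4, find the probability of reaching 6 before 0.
P(hit 6 before 0) = (1 − (5/6)^4) / (1 − (5/6)^6) = 2196/2821

Let u_k denote P(reach 6 before 0 | start at k). Boundary: u_0 = 0, u_6 = 1. Recurrence: u_k = 6/11·u_{k+1} + 5/11·u_{k-1} for 1 ≤ k ≤ 5. Try u_k = A + B·r^k with r = q/p = (5/11)/(6/11) = 5/6. Substitution satisfies the recurrence; boundary conditions give:
  u_k = (1 − r^k) / (1 − r^N) = (1 − (5/6)^4) / (1 − (5/6)^6) = 2196/2821.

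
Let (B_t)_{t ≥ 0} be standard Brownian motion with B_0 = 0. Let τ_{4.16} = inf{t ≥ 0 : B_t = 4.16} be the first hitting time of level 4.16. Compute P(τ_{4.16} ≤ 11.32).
P(τ_{4.16} ≤ 11.32) = 2(1 − Φ(4.16/√11.32)) = 2(1 − Φ(1.2364)) ≈ 0.2163

By the reflection principle for standard BM, P(τ_b ≤ t) = 2 · P(B_t ≥ b). Since B_t ~ N(0, t), P(B_t ≥ 4.16) = 1 − Φ(4.16/√t) = 1 − Φ(4.16/√11.32) = 1 − Φ(1.2364) ≈ 0.10815. Doubling: P(τ_{4.16} ≤ 11.32) ≈ 2 · 0.10815 = 0.21630 ≈ 0.2163.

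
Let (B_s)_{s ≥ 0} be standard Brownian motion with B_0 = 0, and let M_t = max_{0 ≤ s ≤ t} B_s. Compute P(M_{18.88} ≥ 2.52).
P(M_{18.88} ≥ 2.52) = 2·P(B_{18.88} ≥ 2.52) = 2(1 − Φ(2.52/√18.88)) ≈ 0.5619

By the reflection principle for Brownian motion, P(M_t ≥ a) = 2 · P(B_t ≥ a) for a ≥ 0. Since B_t ~ N(0, t), P(B_t ≥ 2.52) = 1 − Φ(2.52/√t) = 1 − Φ(2.52/√18.88) = 1 − Φ(0.5800). So
  P(M_{18.88} ≥ 2.52) = 2(1 − Φ(0.5800)) ≈ 0.5619.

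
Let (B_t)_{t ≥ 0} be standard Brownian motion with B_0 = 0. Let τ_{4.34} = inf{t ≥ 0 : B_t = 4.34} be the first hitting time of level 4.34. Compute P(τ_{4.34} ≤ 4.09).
P(τ_{4.34} ≤ 4.09) = 2(1 − Φ(4.34/√4.09)) = 2(1 − Φ(2.1460)) ≈ 0.0319

By the reflection principle for standard BM, P(τ_b ≤ t) = 2 · P(B_t ≥ b). Since B_t ~ N(0, t), P(B_t ≥ 4.34) = 1 − Φ(4.34/√t) = 1 − Φ(4.34/√4.09) = 1 − Φ(2.1460) ≈ 0.01594. Doubling: P(τ_{4.34} ≤ 4.09) ≈ 2 · 0.01594 = 0.03188 ≈ 0.0319.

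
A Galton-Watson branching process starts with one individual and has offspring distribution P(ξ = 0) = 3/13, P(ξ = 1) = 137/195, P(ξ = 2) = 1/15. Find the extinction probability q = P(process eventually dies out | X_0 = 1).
q = 1

Mean offspring μ = 0·3/13 + 1·137/195 + 2·1/15 = 163/195 ≤ 1. For μ ≤ 1 with offspring not concentrated at 1, the Galton-Watson process goes extinct almost surely, so q = 1.
(Algebraic check: The pgf is f(s) = 3/13 + 137/195·s + 1/15·s². The extinction probability q is the smallest fixed point of f in [0, 1]. Setting s = f(s):
  1/15·s² + (137/195 − 1)·s + 3/13 = 0
  1/15·s² − (3/13 + 1/15)·s + 3/13 = 0
which factors as (s − 1)·(1/15·s − 3/13) = 0, giving roots s = 1 and s = (3/13)/(1/15) = 45/13. Since 45/13 ≥ 1, the smallest root in [0, 1] is s = 1.)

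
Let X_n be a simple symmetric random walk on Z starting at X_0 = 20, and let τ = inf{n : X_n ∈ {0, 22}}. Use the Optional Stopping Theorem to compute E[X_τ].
E[X_τ] = 20

X_n is a martingale and τ is a bounded-mean stopping time (indeed τ is finite a.s. with bounded expectation since the walk is in a bounded region). By the OST, E[X_τ] = E[X_0] = 20. Equivalently: E[X_τ] = 22 · P(hit 22 first) + 0 · P(hit 0 first) = 22 · (20/22) = 20.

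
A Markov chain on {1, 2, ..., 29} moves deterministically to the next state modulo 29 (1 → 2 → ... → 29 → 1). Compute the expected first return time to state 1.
E[T_1 | X_0 = 1] = 29

The chain cycles deterministically, so starting at state 1 it returns in exactly 29 steps. Equivalently, the stationary distribution is uniform π_j = 1/29 for every state j, so by Kac's formula E[T_1] = 1/π_1 = 29.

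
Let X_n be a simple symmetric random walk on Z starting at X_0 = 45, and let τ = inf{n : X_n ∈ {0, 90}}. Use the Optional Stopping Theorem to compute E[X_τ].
E[X_τ] = 45

X_n is a martingale and τ is a bounded-mean stopping time (indeed τ is finite a.s. with bounded expectation since the walk is in a bounded region). By the OST, E[X_τ] = E[X_0] = 45. Equivalently: E[X_τ] = 90 · P(hit 90 first) + 0 · P(hit 0 first) = 90 · (45/90) = 45.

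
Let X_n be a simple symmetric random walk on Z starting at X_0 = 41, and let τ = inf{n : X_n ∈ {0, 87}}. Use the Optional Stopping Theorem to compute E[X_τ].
E[X_τ] = 41

X_n is a martingale and τ is a bounded-mean stopping time (indeed τ is finite a.s. with bounded expectation since the walk is in a bounded region). By the OST, E[X_τ] = E[X_0] = 41. Equivalently: E[X_τ] = 87 · P(hit 87 first) + 0 · P(hit 0 first) = 87 · (41/87) = 41.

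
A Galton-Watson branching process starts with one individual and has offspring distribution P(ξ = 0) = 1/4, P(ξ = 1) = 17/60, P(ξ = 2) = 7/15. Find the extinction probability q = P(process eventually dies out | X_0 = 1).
q = 15/28

The pgf is f(s) = 1/4 + 17/60·s + 7/15·s². The extinction probability q is the smallest fixed point of f in [0, 1]. Setting s = f(s):
  7/15·s² + (17/60 − 1)·s + 1/4 = 0
  7/15·s² − (1/4 + 7/15)·s + 1/4 = 0
which factors as (s − 1)·(7/15·s − 1/4) = 0, giving roots s = 1 and s = (1/4)/(7/15) = 15/28.
Mean offspring μ = 17/60 + 2·7/15 = 73/60 > 1 (supercritical), so q < 1. The extinction probability is the smaller root: q = (1/4)/(7/15) = 15/28.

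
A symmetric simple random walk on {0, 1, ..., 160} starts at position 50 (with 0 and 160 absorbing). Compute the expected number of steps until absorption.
E[τ | X_0 = 50] = 5500

Let v_k = E[τ | X_0 = k]. Boundary: v_0 = v_160 = 0. Recurrence: v_k = 1 + (v_{k-1} + v_{k+1})/2 for 1 ≤ k ≤ 159. The particular solution to v_k − (v_{k-1} + v_{k+1})/2 = 1 is v_k = −k^2. Adding homogeneous solution A + B k and matching boundaries gives v_k = k (160 − k). Substituting k = 50: v_50 = 50 · 110 = 5500.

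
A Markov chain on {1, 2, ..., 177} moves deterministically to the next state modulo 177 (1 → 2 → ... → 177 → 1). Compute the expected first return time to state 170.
E[T_170 | X_0 = 170] = 177

The chain cycles deterministically, so starting at state 170 it returns in exactly 177 steps. Equivalently, the stationary distribution is uniform π_j = 1/177 for every state j, so by Kac's formula E[T_170] = 1/π_170 = 177.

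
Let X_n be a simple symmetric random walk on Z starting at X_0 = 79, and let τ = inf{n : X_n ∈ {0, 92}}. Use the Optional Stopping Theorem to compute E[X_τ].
E[X_τ] = 79

X_n is a martingale and τ is a bounded-mean stopping time (indeed τ is finite a.s. with bounded expectation since the walk is in a bounded region). By the OST, E[X_τ] = E[X_0] = 79. Equivalently: E[X_τ] = 92 · P(hit 92 first) + 0 · P(hit 0 first) = 92 · (79/92) = 79.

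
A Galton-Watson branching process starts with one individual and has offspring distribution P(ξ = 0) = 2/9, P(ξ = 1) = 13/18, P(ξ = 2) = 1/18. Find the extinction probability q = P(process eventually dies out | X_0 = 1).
q = 1

Mean offspring μ = 0·2/9 + 1·13/18 + 2·1/18 = 5/6 ≤ 1. For μ ≤ 1 with offspring not concentrated at 1, the Galton-Watson process goes extinct almost surely, so q = 1.
(Algebraic check: The pgf is f(s) = 2/9 + 13/18·s + 1/18·s². The extinction probability q is the smallest fixed point of f in [0, 1]. Setting s = f(s):
  1/18·s² + (13/18 − 1)·s + 2/9 = 0
  1/18·s² − (2/9 + 1/18)·s + 2/9 = 0
which factors as (s − 1)·(1/18·s − 2/9) = 0, giving roots s = 1 and s = (2/9)/(1/18) = 4. Since 4 ≥ 1, the smallest root in [0, 1] is s = 1.)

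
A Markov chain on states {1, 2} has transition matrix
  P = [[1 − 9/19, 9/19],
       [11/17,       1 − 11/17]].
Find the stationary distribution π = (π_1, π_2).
π_1 = 209/362, π_2 = 153/362

Solve πP = π with π_1 + π_2 = 1. From πP = π: π_1 · (1 − 9/19) + π_2 · 11/17 = π_1 ⇒ π_2 · 11/17 = π_1 · 9/19 ⇒ π_2/π_1 = (9/19)/(11/17) = 153/209. Together with π_1 + π_2 = 1:
  π_1 = (11/17)/(9/19 + 11/17) = (11/17)/(362/323) = 209/362,
  π_2 = (9/19)/(9/19 + 11/17) = (9/19)/(362/323) = 153/362.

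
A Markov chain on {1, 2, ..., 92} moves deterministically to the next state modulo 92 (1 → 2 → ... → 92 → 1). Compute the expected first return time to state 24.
E[T_24 | X_0 = 24] = 92

The chain cycles deterministically, so starting at state 24 it returns in exactly 92 steps. Equivalently, the stationary distribution is uniform π_j = 1/92 for every state j, so by Kac's formula E[T_24] = 1/π_24 = 92.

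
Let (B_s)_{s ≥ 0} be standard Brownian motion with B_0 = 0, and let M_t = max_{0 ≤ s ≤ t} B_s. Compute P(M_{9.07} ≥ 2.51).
P(M_{9.07} ≥ 2.51) = 2·P(B_{9.07} ≥ 2.51) = 2(1 − Φ(2.51/√9.07)) ≈ 0.4046

By the reflection principle for Brownian motion, P(M_t ≥ a) = 2 · P(B_t ≥ a) for a ≥ 0. Since B_t ~ N(0, t), P(B_t ≥ 2.51) = 1 − Φ(2.51/√t) = 1 − Φ(2.51/√9.07) = 1 − Φ(0.8334). So
  P(M_{9.07} ≥ 2.51) = 2(1 − Φ(0.8334)) ≈ 0.4046.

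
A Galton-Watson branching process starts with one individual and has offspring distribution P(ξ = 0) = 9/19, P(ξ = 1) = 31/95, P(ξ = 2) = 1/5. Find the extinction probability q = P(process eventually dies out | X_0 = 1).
q = 1

Mean offspring μ = 0·9/19 + 1·31/95 + 2·1/5 = 69/95 ≤ 1. For μ ≤ 1 with offspring not concentrated at 1, the Galton-Watson process goes extinct almost surely, so q = 1.
(Algebraic check: The pgf is f(s) = 9/19 + 31/95·s + 1/5·s². The extinction probability q is the smallest fixed point of f in [0, 1]. Setting s = f(s):
  1/5·s² + (31/95 − 1)·s + 9/19 = 0
  1/5·s² − (9/19 + 1/5)·s + 9/19 = 0
which factors as (s − 1)·(1/5·s − 9/19) = 0, giving roots s = 1 and s = (9/19)/(1/5) = 45/19. Since 45/19 ≥ 1, the smallest root in [0, 1] is s = 1.)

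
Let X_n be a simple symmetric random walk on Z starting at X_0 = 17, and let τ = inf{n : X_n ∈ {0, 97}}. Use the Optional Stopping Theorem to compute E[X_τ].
E[X_τ] = 17

X_n is a martingale and τ is a bounded-mean stopping time (indeed τ is finite a.s. with bounded expectation since the walk is in a bounded region). By the OST, E[X_τ] = E[X_0] = 17. Equivalently: E[X_τ] = 97 · P(hit 97 first) + 0 · P(hit 0 first) = 97 · (17/97) = 17.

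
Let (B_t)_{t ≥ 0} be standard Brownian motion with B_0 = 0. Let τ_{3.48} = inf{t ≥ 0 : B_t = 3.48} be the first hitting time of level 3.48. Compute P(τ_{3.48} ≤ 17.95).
P(τ_{3.48} ≤ 17.95) = 2(1 − Φ(3.48/√17.95)) = 2(1 − Φ(0.8214)) ≈ 0.4114

By the reflection principle for standard BM, P(τ_b ≤ t) = 2 · P(B_t ≥ b). Since B_t ~ N(0, t), P(B_t ≥ 3.48) = 1 − Φ(3.48/√t) = 1 − Φ(3.48/√17.95) = 1 − Φ(0.8214) ≈ 0.20571. Doubling: P(τ_{3.48} ≤ 17.95) ≈ 2 · 0.20571 = 0.41142 ≈ 0.4114.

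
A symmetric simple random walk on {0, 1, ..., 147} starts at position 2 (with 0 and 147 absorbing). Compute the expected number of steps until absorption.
E[τ | X_0 = 2] = 290

Let v_k = E[τ | X_0 = k]. Boundary: v_0 = v_147 = 0. Recurrence: v_k = 1 + (v_{k-1} + v_{k+1})/2 for 1 ≤ k ≤ 146. The particular solution to v_k − (v_{k-1} + v_{k+1})/2 = 1 is v_k = −k^2. Adding homogeneous solution A + B k and matching boundaries gives v_k = k (147 − k). Substituting k = 2: v_2 = 2 · 145 = 290.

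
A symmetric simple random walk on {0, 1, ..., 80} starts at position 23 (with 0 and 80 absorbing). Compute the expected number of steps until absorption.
E[τ | X_0 = 23] = 1311

Let v_k = E[τ | X_0 = k]. Boundary: v_0 = v_80 = 0. Recurrence: v_k = 1 + (v_{k-1} + v_{k+1})/2 for 1 ≤ k ≤ 79. The particular solution to v_k − (v_{k-1} + v_{k+1})/2 = 1 is v_k = −k^2. Adding homogeneous solution A + B k and matching boundaries gives v_k = k (80 − k). Substituting k = 23: v_23 = 23 · 57 = 1311.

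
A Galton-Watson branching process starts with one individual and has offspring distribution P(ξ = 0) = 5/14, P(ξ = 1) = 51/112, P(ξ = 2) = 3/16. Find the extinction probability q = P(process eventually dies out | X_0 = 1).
q = 1

Mean offspring μ = 0·5/14 + 1·51/112 + 2·3/16 = 93/112 ≤ 1. For μ ≤ 1 with offspring not concentrated at 1, the Galton-Watson process goes extinct almost surely, so q = 1.
(Algebraic check: The pgf is f(s) = 5/14 + 51/112·s + 3/16·s². The extinction probability q is the smallest fixed point of f in [0, 1]. Setting s = f(s):
  3/16·s² + (51/112 − 1)·s + 5/14 = 0
  3/16·s² − (5/14 + 3/16)·s + 5/14 = 0
which factors as (s − 1)·(3/16·s − 5/14) = 0, giving roots s = 1 and s = (5/14)/(3/16) = 40/21. Since 40/21 ≥ 1, the smallest root in [0, 1] is s = 1.)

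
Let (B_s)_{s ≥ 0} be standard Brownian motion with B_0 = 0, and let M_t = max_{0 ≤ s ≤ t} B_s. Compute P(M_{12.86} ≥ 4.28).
P(M_{12.86} ≥ 4.28) = 2·P(B_{12.86} ≥ 4.28) = 2(1 − Φ(4.28/√12.86)) ≈ 0.2327

By the reflection principle for Brownian motion, P(M_t ≥ a) = 2 · P(B_t ≥ a) for a ≥ 0. Since B_t ~ N(0, t), P(B_t ≥ 4.28) = 1 − Φ(4.28/√t) = 1 − Φ(4.28/√12.86) = 1 − Φ(1.1935). So
  P(M_{12.86} ≥ 4.28) = 2(1 − Φ(1.1935)) ≈ 0.2327.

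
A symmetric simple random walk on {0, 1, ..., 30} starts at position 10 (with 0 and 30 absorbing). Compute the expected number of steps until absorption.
E[τ | X_0 = 10] = 200

Let v_k = E[τ | X_0 = k]. Boundary: v_0 = v_30 = 0. Recurrence: v_k = 1 + (v_{k-1} + v_{k+1})/2 for 1 ≤ k ≤ 29. The particular solution to v_k − (v_{k-1} + v_{k+1})/2 = 1 is v_k = −k^2. Adding homogeneous solution A + B k and matching boundaries gives v_k = k (30 − k). Substituting k = 10: v_10 = 10 · 20 = 200.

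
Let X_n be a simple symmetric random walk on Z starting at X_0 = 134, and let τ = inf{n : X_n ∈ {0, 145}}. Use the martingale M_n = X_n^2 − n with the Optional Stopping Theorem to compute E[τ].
E[τ] = 1474

M_n = X_n^2 − n is a martingale (since E[X_{n+1}^2 | F_n] = X_n^2 + 1). By OST (τ has finite mean in a bounded region), E[M_τ] = E[M_0] = X_0^2 − 0 = 134^2 = 17956. Also E[M_τ] = E[X_τ^2] − E[τ]. The walk exits at 0 or 145, with P(hit 145 first) = 134/145, so E[X_τ^2] = 145^2 · 134/145 + 0 = 19430. Thus E[τ] = E[X_τ^2] − E[M_τ] = 19430 − 17956 = 1474 = 134(145 − 134) = 1474.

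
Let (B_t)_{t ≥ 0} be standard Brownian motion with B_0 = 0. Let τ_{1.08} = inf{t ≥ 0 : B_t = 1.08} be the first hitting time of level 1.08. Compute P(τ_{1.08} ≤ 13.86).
P(τ_{1.08} ≤ 13.86) = 2(1 − Φ(1.08/√13.86)) = 2(1 − Φ(0.2901)) ≈ 0.7717

By the reflection principle for standard BM, P(τ_b ≤ t) = 2 · P(B_t ≥ b). Since B_t ~ N(0, t), P(B_t ≥ 1.08) = 1 − Φ(1.08/√t) = 1 − Φ(1.08/√13.86) = 1 − Φ(0.2901) ≈ 0.38587. Doubling: P(τ_{1.08} ≤ 13.86) ≈ 2 · 0.38587 = 0.77174 ≈ 0.7717.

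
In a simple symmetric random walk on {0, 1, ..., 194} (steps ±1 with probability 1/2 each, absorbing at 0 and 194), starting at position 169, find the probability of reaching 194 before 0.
P(hit 194 before 0) = 169/194

Let u_k = P(hit 194 before 0 | start at k). Then u_0 = 0, u_194 = 1, and u_k = u_{k-1}/2 + u_{k+1}/2 for 1 ≤ k ≤ 193. This harmonic recurrence is solved by u_k = k/194, giving u_169 = 169/194.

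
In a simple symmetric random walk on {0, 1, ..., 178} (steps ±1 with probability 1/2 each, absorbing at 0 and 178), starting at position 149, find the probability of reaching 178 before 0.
P(hit 178 before 0) = 149/178

Let u_k = P(hit 178 before 0 | start at k). Then u_0 = 0, u_178 = 1, and u_k = u_{k-1}/2 + u_{k+1}/2 for 1 ≤ k ≤ 177. This harmonic recurrence is solved by u_k = k/178, giving u_149 = 149/178.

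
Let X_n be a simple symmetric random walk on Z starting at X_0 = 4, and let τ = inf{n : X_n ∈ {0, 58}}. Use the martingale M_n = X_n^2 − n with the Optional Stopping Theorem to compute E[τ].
E[τ] = 216

M_n = X_n^2 − n is a martingale (since E[X_{n+1}^2 | F_n] = X_n^2 + 1). By OST (τ has finite mean in a bounded region), E[M_τ] = E[M_0] = X_0^2 − 0 = 4^2 = 16. Also E[M_τ] = E[X_τ^2] − E[τ]. The walk exits at 0 or 58, with P(hit 58 first) = 4/58, so E[X_τ^2] = 58^2 · 4/58 + 0 = 232. Thus E[τ] = E[X_τ^2] − E[M_τ] = 232 − 16 = 216 = 4(58 − 4) = 216.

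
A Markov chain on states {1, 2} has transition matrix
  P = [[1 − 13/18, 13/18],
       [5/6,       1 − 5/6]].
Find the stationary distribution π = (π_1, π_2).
π_1 = 15/28, π_2 = 13/28

Solve πP = π with π_1 + π_2 = 1. From πP = π: π_1 · (1 − 13/18) + π_2 · 5/6 = π_1 ⇒ π_2 · 5/6 = π_1 · 13/18 ⇒ π_2/π_1 = (13/18)/(5/6) = 13/15. Together with π_1 + π_2 = 1:
  π_1 = (5/6)/(13/18 + 5/6) = (5/6)/(14/9) = 15/28,
  π_2 = (13/18)/(13/18 + 5/6) = (13/18)/(14/9) = 13/28.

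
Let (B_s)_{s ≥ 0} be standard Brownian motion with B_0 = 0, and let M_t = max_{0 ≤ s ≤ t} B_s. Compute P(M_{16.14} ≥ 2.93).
P(M_{16.14} ≥ 2.93) = 2·P(B_{16.14} ≥ 2.93) = 2(1 − Φ(2.93/√16.14)) ≈ 0.4658

By the reflection principle for Brownian motion, P(M_t ≥ a) = 2 · P(B_t ≥ a) for a ≥ 0. Since B_t ~ N(0, t), P(B_t ≥ 2.93) = 1 − Φ(2.93/√t) = 1 − Φ(2.93/√16.14) = 1 − Φ(0.7293). So
  P(M_{16.14} ≥ 2.93) = 2(1 − Φ(0.7293)) ≈ 0.4658.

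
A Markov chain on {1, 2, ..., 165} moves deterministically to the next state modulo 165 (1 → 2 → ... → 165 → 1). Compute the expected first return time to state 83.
E[T_83 | X_0 = 83] = 165

The chain cycles deterministically, so starting at state 83 it returns in exactly 165 steps. Equivalently, the stationary distribution is uniform π_j = 1/165 for every state j, so by Kac's formula E[T_83] = 1/π_83 = 165.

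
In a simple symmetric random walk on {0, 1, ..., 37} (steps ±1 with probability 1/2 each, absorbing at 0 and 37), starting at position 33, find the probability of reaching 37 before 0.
P(hit 37 before 0) = 33/37

Let u_k = P(hit 37 before 0 | start at k). Then u_0 = 0, u_37 = 1, and u_k = u_{k-1}/2 + u_{k+1}/2 for 1 ≤ k ≤ 36. This harmonic recurrence is solved by u_k = k/37, giving u_33 = 33/37.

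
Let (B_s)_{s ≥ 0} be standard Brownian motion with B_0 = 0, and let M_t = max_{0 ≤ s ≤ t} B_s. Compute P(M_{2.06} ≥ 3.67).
P(M_{2.06} ≥ 3.67) = 2·P(B_{2.06} ≥ 3.67) = 2(1 − Φ(3.67/√2.06)) ≈ 0.0106

By the reflection principle for Brownian motion, P(M_t ≥ a) = 2 · P(B_t ≥ a) for a ≥ 0. Since B_t ~ N(0, t), P(B_t ≥ 3.67) = 1 − Φ(3.67/√t) = 1 − Φ(3.67/√2.06) = 1 − Φ(2.5570). So
  P(M_{2.06} ≥ 3.67) = 2(1 − Φ(2.5570)) ≈ 0.0106.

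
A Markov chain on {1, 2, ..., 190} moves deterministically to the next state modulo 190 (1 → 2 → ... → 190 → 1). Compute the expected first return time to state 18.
E[T_18 | X_0 = 18] = 190

The chain cycles deterministically, so starting at state 18 it returns in exactly 190 steps. Equivalently, the stationary distribution is uniform π_j = 1/190 for every state j, so by Kac's formula E[T_18] = 1/π_18 = 190.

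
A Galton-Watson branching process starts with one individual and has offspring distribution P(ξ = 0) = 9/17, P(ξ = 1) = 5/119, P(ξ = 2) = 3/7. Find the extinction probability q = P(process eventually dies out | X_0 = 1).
q = 1

Mean offspring μ = 0·9/17 + 1·5/119 + 2·3/7 = 107/119 ≤ 1. For μ ≤ 1 with offspring not concentrated at 1, the Galton-Watson process goes extinct almost surely, so q = 1.
(Algebraic check: The pgf is f(s) = 9/17 + 5/119·s + 3/7·s². The extinction probability q is the smallest fixed point of f in [0, 1]. Setting s = f(s):
  3/7·s² + (5/119 − 1)·s + 9/17 = 0
  3/7·s² − (9/17 + 3/7)·s + 9/17 = 0
which factors as (s − 1)·(3/7·s − 9/17) = 0, giving roots s = 1 and s = (9/17)/(3/7) = 21/17. Since 21/17 ≥ 1, the smallest root in [0, 1] is s = 1.)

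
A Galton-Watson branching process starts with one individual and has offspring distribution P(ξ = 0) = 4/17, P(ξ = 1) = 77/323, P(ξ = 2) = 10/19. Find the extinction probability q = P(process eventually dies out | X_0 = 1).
q = 38/85

The pgf is f(s) = 4/17 + 77/323·s + 10/19·s². The extinction probability q is the smallest fixed point of f in [0, 1]. Setting s = f(s):
  10/19·s² + (77/323 − 1)·s + 4/17 = 0
  10/19·s² − (4/17 + 10/19)·s + 4/17 = 0
which factors as (s − 1)·(10/19·s − 4/17) = 0, giving roots s = 1 and s = (4/17)/(10/19) = 38/85.
Mean offspring μ = 77/323 + 2·10/19 = 417/323 > 1 (supercritical), so q < 1. The extinction probability is the smaller root: q = (4/17)/(10/19) = 38/85.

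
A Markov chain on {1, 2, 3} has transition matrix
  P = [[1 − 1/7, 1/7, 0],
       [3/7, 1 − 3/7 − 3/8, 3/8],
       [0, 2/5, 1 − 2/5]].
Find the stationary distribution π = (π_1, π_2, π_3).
π = (48/79, 16/79, 15/79)

This is a birth-death chain on three states, which satisfies detailed balance: π_1 · P_{12} = π_2 · P_{21} and π_2 · P_{23} = π_3 · P_{32}.
From π_1 · 1/7 = π_2 · 3/7: π_2/π_1 = (1/7)/(3/7) = 1/3.
From π_2 · 3/8 = π_3 · 2/5: π_3/π_2 = (3/8)/(2/5) = 15/16.
Take π_1 proportional to 1; then unnormalized π = (1, 1/3, 5/16). Normalize by dividing by the sum 79/48:
  π = (48/79, 16/79, 15/79).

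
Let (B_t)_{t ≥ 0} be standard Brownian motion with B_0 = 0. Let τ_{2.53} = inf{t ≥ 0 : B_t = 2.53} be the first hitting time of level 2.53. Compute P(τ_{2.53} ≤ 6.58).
P(τ_{2.53} ≤ 6.58) = 2(1 − Φ(2.53/√6.58)) = 2(1 − Φ(0.9863)) ≈ 0.3240

By the reflection principle for standard BM, P(τ_b ≤ t) = 2 · P(B_t ≥ b). Since B_t ~ N(0, t), P(B_t ≥ 2.53) = 1 − Φ(2.53/√t) = 1 − Φ(2.53/√6.58) = 1 − Φ(0.9863) ≈ 0.16199. Doubling: P(τ_{2.53} ≤ 6.58) ≈ 2 · 0.16199 = 0.32398 ≈ 0.3240.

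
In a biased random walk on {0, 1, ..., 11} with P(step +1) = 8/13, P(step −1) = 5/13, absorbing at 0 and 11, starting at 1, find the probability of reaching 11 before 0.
P(hit 11 before 0) = (1 − (5/8)^1) / (1 − (5/8)^11) = 1073741824/2847035489

Let u_k denote P(reach 11 before 0 | start at k). Boundary: u_0 = 0, u_11 = 1. Recurrence: u_k = 8/13·u_{k+1} + 5/13·u_{k-1} for 1 ≤ k ≤ 10. Try u_k = A + B·r^k with r = q/p = (5/13)/(8/13) = 5/8. Substitution satisfies the recurrence; boundary conditions give:
  u_k = (1 − r^k) / (1 − r^N) = (1 − (5/8)^1) / (1 − (5/8)^11) = 1073741824/2847035489.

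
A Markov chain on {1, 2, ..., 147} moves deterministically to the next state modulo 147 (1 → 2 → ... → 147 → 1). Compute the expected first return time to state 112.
E[T_112 | X_0 = 112] = 147

The chain cycles deterministically, so starting at state 112 it returns in exactly 147 steps. Equivalently, the stationary distribution is uniform π_j = 1/147 for every state j, so by Kac's formula E[T_112] = 1/π_112 = 147.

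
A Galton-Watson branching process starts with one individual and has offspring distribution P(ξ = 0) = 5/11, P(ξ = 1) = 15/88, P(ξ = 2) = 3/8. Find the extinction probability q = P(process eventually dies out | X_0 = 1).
q = 1

Mean offspring μ = 0·5/11 + 1·15/88 + 2·3/8 = 81/88 ≤ 1. For μ ≤ 1 with offspring not concentrated at 1, the Galton-Watson process goes extinct almost surely, so q = 1.
(Algebraic check: The pgf is f(s) = 5/11 + 15/88·s + 3/8·s². The extinction probability q is the smallest fixed point of f in [0, 1]. Setting s = f(s):
  3/8·s² + (15/88 − 1)·s + 5/11 = 0
  3/8·s² − (5/11 + 3/8)·s + 5/11 = 0
which factors as (s − 1)·(3/8·s − 5/11) = 0, giving roots s = 1 and s = (5/11)/(3/8) = 40/33. Since 40/33 ≥ 1, the smallest root in [0, 1] is s = 1.)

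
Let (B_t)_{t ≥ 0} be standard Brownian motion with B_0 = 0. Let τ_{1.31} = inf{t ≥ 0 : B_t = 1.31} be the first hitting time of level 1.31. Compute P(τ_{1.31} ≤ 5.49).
P(τ_{1.31} ≤ 5.49) = 2(1 − Φ(1.31/√5.49)) = 2(1 − Φ(0.5591)) ≈ 0.5761

By the reflection principle for standard BM, P(τ_b ≤ t) = 2 · P(B_t ≥ b). Since B_t ~ N(0, t), P(B_t ≥ 1.31) = 1 − Φ(1.31/√t) = 1 − Φ(1.31/√5.49) = 1 − Φ(0.5591) ≈ 0.28805. Doubling: P(τ_{1.31} ≤ 5.49) ≈ 2 · 0.28805 = 0.57610 ≈ 0.5761.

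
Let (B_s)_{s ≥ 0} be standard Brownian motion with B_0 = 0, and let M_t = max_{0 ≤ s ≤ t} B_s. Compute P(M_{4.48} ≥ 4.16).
P(M_{4.48} ≥ 4.16) = 2·P(B_{4.48} ≥ 4.16) = 2(1 − Φ(4.16/√4.48)) ≈ 0.0494

By the reflection principle for Brownian motion, P(M_t ≥ a) = 2 · P(B_t ≥ a) for a ≥ 0. Since B_t ~ N(0, t), P(B_t ≥ 4.16) = 1 − Φ(4.16/√t) = 1 − Φ(4.16/√4.48) = 1 − Φ(1.9654). So
  P(M_{4.48} ≥ 4.16) = 2(1 − Φ(1.9654)) ≈ 0.0494.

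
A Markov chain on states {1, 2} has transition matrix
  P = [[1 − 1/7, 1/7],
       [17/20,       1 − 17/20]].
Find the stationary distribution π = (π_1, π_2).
π_1 = 119/139, π_2 = 20/139

Solve πP = π with π_1 + π_2 = 1. From πP = π: π_1 · (1 − 1/7) + π_2 · 17/20 = π_1 ⇒ π_2 · 17/20 = π_1 · 1/7 ⇒ π_2/π_1 = (1/7)/(17/20) = 20/119. Together with π_1 + π_2 = 1:
  π_1 = (17/20)/(1/7 + 17/20) = (17/20)/(139/140) = 119/139,
  π_2 = (1/7)/(1/7 + 17/20) = (1/7)/(139/140) = 20/139.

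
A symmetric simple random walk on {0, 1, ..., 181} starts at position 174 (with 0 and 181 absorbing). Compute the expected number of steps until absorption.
E[τ | X_0 = 174] = 1218

Let v_k = E[τ | X_0 = k]. Boundary: v_0 = v_181 = 0. Recurrence: v_k = 1 + (v_{k-1} + v_{k+1})/2 for 1 ≤ k ≤ 180. The particular solution to v_k − (v_{k-1} + v_{k+1})/2 = 1 is v_k = −k^2. Adding homogeneous solution A + B k and matching boundaries gives v_k = k (181 − k). Substituting k = 174: v_174 = 174 · 7 = 1218.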